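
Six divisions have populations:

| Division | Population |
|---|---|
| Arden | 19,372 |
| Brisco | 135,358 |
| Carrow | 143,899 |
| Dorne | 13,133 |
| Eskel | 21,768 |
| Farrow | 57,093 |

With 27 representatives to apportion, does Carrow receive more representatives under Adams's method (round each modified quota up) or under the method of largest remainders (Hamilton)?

Hamilton

Adams: Arden 2, Brisco 9, Carrow 9, Dorne 1, Eskel 2, Farrow 4.
Hamilton: Arden 1, Brisco 9, Carrow 10, Dorne 1, Eskel 2, Farrow 4.
Carrow gets 9 under Adams and 10 under Hamilton.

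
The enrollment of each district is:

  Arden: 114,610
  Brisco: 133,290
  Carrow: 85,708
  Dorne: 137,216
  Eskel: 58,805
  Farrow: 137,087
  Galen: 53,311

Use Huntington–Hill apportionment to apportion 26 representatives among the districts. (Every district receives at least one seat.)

Arden 4, Brisco 5, Carrow 3, Dorne 5, Eskel 2, Farrow 5, Galen 2

With divisor 27716: modified quotas Arden 4.135, Brisco 4.809, Carrow 3.092, Dorne 4.951, Eskel 2.122, Farrow 4.946, Galen 1.923.
Geometric-mean thresholds: Arden √(4·5)=4.472, Brisco √(4·5)=4.472, Carrow √(3·4)=3.464, Dorne √(4·5)=4.472, Eskel √(2·3)=2.449, Farrow √(4·5)=4.472, Galen √(1·2)=1.414.
Each quota rounded against its threshold gives Arden 4, Brisco 5, Carrow 3, Dorne 5, Eskel 2, Farrow 5, Galen 2 (total 26).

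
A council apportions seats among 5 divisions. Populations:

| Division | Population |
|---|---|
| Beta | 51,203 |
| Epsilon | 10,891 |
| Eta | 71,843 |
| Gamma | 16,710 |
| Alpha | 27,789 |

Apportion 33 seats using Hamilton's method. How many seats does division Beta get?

Standard divisor: 178436 ÷ 33 ≈ 5407.152.
Standard quotas: Beta 9.4695, Epsilon 2.0142, Eta 13.2867, Gamma 3.0904, Alpha 5.1393.
Lower quotas: Beta 9, Epsilon 2, Eta 13, Gamma 3, Alpha 5 (sum 32, leaving 1 seat).
Remainders in descending order: Beta 0.4695, Eta 0.2867, Alpha 0.1393, Gamma 0.0904, Epsilon 0.0142.
Largest remainder: Beta receives the extra seat.
Beta receives 10.

10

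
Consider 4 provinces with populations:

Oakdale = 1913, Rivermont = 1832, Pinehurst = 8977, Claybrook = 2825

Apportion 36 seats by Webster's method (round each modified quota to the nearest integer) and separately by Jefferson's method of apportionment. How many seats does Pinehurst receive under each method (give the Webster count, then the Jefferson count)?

21 and 22

Webster: Oakdale 4, Rivermont 4, Pinehurst 21, Claybrook 7.
Jefferson: Oakdale 4, Rivermont 4, Pinehurst 22, Claybrook 6.
Pinehurst gets 21 under Webster and 22 under Jefferson.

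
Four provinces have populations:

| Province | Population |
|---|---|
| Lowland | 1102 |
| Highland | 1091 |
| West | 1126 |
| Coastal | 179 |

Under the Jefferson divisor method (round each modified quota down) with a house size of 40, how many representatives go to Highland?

Standard divisor 3498/40 ≈ 87.45; standard quotas: Lowland 12.601, Highland 12.476, West 12.876, Coastal 2.047.
Rounding down gives 12, 12, 12, 2 = 38 seats, so the divisor must be adjusted.
With modified divisor 84.3: modified quotas Lowland 13.072, Highland 12.942, West 13.357, Coastal 2.123.
Rounding down: Lowland 13, Highland 12, West 13, Coastal 2 (total 40).
Highland receives 12.

12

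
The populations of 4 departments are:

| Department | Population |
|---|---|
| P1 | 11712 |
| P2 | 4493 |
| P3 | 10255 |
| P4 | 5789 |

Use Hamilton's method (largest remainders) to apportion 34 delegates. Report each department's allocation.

P1=12, P2=5, P3=11, P4=6

Total 32249; standard divisor 32249/34 ≈ 948.5.
Standard quotas: P1 12.3479, P2 4.7370, P3 10.8118, P4 6.1033.
Lower quotas: P1 12, P2 4, P3 10, P4 6 (sum 32, leaving 2 seats).
Remainders in descending order: P3 0.8118, P2 0.7370, P1 0.3479, P4 0.1033.
The surplus seats go to P3, P2.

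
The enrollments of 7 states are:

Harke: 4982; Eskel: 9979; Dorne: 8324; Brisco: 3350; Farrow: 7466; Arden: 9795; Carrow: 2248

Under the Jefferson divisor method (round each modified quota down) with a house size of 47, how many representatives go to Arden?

10

Standard divisor 46144/47 ≈ 981.787; standard quotas: Harke 5.074, Eskel 10.164, Dorne 8.478, Brisco 3.412, Farrow 7.604, Arden 9.977, Carrow 2.290.
Rounding down gives 5, 10, 8, 3, 7, 9, 2 = 44 seats, so the divisor must be adjusted.
With modified divisor 920: modified quotas Harke 5.415, Eskel 10.847, Dorne 9.048, Brisco 3.641, Farrow 8.115, Arden 10.647, Carrow 2.443.
Rounding down: Harke 5, Eskel 10, Dorne 9, Brisco 3, Farrow 8, Arden 10, Carrow 2 (total 47).
Arden receives 10.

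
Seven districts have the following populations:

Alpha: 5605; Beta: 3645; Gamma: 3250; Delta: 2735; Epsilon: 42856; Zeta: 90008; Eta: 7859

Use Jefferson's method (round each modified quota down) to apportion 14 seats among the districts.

Alpha 0; Beta 0; Gamma 0; Delta 0; Epsilon 4; Zeta 10; Eta 0

Standard divisor 155958/14 ≈ 11139.857; standard quotas: Alpha 0.503, Beta 0.327, Gamma 0.292, Delta 0.246, Epsilon 3.847, Zeta 8.080, Eta 0.705.
Rounding down gives 0, 0, 0, 0, 3, 8, 0 = 11 seats, so the divisor must be adjusted.
With modified divisor 8800: modified quotas Alpha 0.637, Beta 0.414, Gamma 0.369, Delta 0.311, Epsilon 4.870, Zeta 10.228, Eta 0.893.
Rounding down: Alpha 0, Beta 0, Gamma 0, Delta 0, Epsilon 4, Zeta 10, Eta 0 (total 14).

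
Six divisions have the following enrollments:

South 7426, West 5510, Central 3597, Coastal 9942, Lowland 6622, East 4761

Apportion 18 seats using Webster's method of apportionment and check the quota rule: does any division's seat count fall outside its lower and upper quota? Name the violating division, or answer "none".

Standard quotas: South 3.531, West 2.620, Central 1.710, Coastal 4.727, Lowland 3.149, East 2.264.
Webster allocation: South 3, West 3, Central 2, Coastal 5, Lowland 3, East 2.
Every allocation lies between the lower and upper quota.

none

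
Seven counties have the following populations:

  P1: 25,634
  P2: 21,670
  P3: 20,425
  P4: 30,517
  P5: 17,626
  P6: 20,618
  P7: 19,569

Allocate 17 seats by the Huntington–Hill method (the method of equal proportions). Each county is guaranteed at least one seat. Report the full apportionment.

With divisor 8828: modified quotas P1 2.904, P2 2.455, P3 2.314, P4 3.457, P5 1.997, P6 2.336, P7 2.217.
Geometric-mean thresholds: P1 √(2·3)=2.449, P2 √(2·3)=2.449, P3 √(2·3)=2.449, P4 √(3·4)=3.464, P5 √(1·2)=1.414, P6 √(2·3)=2.449, P7 √(2·3)=2.449.
Each quota rounded against its threshold gives P1 3, P2 3, P3 2, P4 3, P5 2, P6 2, P7 2 (total 17).

P1 3, P2 3, P3 2, P4 3, P5 2, P6 2, P7 2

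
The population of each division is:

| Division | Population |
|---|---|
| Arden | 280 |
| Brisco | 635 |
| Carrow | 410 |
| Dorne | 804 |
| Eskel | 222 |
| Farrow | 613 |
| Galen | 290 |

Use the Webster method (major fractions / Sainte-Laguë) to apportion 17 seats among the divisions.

Arden 2; Brisco 3; Carrow 2; Dorne 4; Eskel 1; Farrow 3; Galen 2

Standard divisor 3254/17 ≈ 191.412; standard quotas: Arden 1.463, Brisco 3.317, Carrow 2.142, Dorne 4.200, Eskel 1.160, Farrow 3.203, Galen 1.515.
Rounding to the nearest integer gives 1, 3, 2, 4, 1, 3, 2 = 16 seats, so the divisor must be adjusted.
With modified divisor 184: modified quotas Arden 1.522, Brisco 3.451, Carrow 2.228, Dorne 4.370, Eskel 1.207, Farrow 3.332, Galen 1.576.
Rounding to the nearest integer: Arden 2, Brisco 3, Carrow 2, Dorne 4, Eskel 1, Farrow 3, Galen 2 (total 17).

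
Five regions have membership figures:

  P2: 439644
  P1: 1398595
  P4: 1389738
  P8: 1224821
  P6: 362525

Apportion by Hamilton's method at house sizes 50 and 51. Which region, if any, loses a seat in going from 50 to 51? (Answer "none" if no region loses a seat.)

At 50 seats: P2 5, P1 14, P4 14, P8 13, P6 4.
At 51 seats: P2 4, P1 15, P4 15, P8 13, P6 4.
P2 drops from 5 to 4.

P2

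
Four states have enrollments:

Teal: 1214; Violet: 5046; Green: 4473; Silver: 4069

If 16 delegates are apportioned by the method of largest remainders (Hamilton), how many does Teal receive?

The standard divisor is 14802/16 ≈ 925.125.
Standard quotas: Teal 1.3123, Violet 5.4544, Green 4.8350, Silver 4.3983.
Lower quotas: Teal 1, Violet 5, Green 4, Silver 4 (sum 14, leaving 2 seats).
Remainders in descending order: Green 0.8350, Violet 0.4544, Silver 0.3983, Teal 0.3123.
Largest remainders: Green, Violet receive the extra seats.
Teal receives 1.

1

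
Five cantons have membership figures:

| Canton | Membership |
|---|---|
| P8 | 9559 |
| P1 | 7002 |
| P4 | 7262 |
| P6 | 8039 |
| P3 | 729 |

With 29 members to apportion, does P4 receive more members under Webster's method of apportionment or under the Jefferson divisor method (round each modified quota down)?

Webster: P8 9, P1 6, P4 6, P6 7, P3 1.
Jefferson: P8 9, P1 6, P4 7, P6 7, P3 0.
P4 gets 6 under Webster and 7 under Jefferson.

Jefferson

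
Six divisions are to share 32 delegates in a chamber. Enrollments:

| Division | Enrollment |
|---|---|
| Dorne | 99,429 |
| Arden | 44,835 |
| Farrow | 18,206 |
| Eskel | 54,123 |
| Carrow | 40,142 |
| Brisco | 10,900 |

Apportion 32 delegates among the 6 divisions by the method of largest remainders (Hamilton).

Dorne: 12, Arden: 5, Farrow: 2, Eskel: 7, Carrow: 5, Brisco: 1

Standard divisor: 267635 ÷ 32 ≈ 8363.594.
Standard quotas: Dorne 11.8883, Arden 5.3607, Farrow 2.1768, Eskel 6.4713, Carrow 4.7996, Brisco 1.3033.
Lower quotas: Dorne 11, Arden 5, Farrow 2, Eskel 6, Carrow 4, Brisco 1 (sum 29, leaving 3 seats).
Remainders in descending order: Dorne 0.8883, Carrow 0.7996, Eskel 0.4713, Arden 0.3607, Brisco 0.3033, Farrow 0.1768.
Largest remainders: Dorne, Carrow, Eskel receive the extra seats.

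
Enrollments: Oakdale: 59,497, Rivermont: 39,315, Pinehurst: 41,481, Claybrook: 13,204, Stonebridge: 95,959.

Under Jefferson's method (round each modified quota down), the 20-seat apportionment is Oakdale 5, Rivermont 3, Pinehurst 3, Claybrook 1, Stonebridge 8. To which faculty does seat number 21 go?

Stonebridge

Priority for the next seat is population ÷ (current seats + 1).
Priorities: Oakdale 9916.167, Rivermont 9828.750, Pinehurst 10370.250, Claybrook 6602.000, Stonebridge 10662.111.
Highest priority: Stonebridge.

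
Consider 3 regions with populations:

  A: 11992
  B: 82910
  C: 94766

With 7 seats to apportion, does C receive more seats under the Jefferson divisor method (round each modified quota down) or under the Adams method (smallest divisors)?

Jefferson

Jefferson: A 0, B 3, C 4.
Adams: A 1, B 3, C 3.
C gets 4 under Jefferson and 3 under Adams.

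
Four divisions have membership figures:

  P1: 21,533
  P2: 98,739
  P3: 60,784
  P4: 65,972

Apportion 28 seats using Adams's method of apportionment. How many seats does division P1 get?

3

Standard divisor 247028/28 ≈ 8822.429; standard quotas: P1 2.441, P2 11.192, P3 6.890, P4 7.478.
Rounding up gives 3, 12, 7, 8 = 30 seats, so the divisor must be adjusted.
With modified divisor 9600: modified quotas P1 2.243, P2 10.285, P3 6.332, P4 6.872.
Rounding up: P1 3, P2 11, P3 7, P4 7 (total 28).
P1 receives 3.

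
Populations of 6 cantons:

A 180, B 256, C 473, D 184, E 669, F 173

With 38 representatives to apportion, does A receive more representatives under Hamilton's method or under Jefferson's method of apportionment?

Hamilton

Hamilton: A 4, B 5, C 9, D 4, E 13, F 3.
Jefferson: A 3, B 5, C 10, D 3, E 14, F 3.
A gets 4 under Hamilton and 3 under Jefferson.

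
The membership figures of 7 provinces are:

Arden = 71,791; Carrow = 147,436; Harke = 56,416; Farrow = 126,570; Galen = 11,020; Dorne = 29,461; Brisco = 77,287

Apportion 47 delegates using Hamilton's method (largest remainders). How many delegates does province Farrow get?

11

Standard divisor: 519981 ÷ 47 ≈ 11063.426.
Standard quotas: Arden 6.4890, Carrow 13.3264, Harke 5.0993, Farrow 11.4404, Galen 0.9961, Dorne 2.6629, Brisco 6.9858.
Lower quotas: Arden 6, Carrow 13, Harke 5, Farrow 11, Galen 0, Dorne 2, Brisco 6 (sum 43, leaving 4 seats).
Remainders in descending order: Galen 0.9961, Brisco 0.9858, Dorne 0.6629, Arden 0.4890, Farrow 0.4404, Carrow 0.3264, Harke 0.0993.
The surplus seats go to Galen, Brisco, Dorne, Arden.
Farrow receives 11.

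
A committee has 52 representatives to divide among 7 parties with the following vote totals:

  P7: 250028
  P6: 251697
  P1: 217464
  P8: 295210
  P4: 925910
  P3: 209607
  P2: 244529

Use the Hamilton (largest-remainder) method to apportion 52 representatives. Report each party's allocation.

P7 5, P6 6, P1 5, P8 6, P4 20, P3 5, P2 5

Standard divisor: 2394445 ÷ 52 ≈ 46047.019.
Standard quotas: P7 5.4298, P6 5.4661, P1 4.7227, P8 6.4111, P4 20.1079, P3 4.5520, P2 5.3104.
Lower quotas: P7 5, P6 5, P1 4, P8 6, P4 20, P3 4, P2 5 (sum 49, leaving 3 seats).
Remainders in descending order: P1 0.7227, P3 0.5520, P6 0.4661, P7 0.4298, P8 0.4111, P2 0.3104, P4 0.1079.
The surplus seats go to P1, P3, P6.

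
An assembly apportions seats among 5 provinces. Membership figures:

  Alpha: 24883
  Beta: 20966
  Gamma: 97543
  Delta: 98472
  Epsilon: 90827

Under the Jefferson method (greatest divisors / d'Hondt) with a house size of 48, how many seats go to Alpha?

3

Standard divisor 332691/48 ≈ 6931.062; standard quotas: Alpha 3.590, Beta 3.025, Gamma 14.073, Delta 14.207, Epsilon 13.104.
Rounding down gives 3, 3, 14, 14, 13 = 47 seats, so the divisor must be adjusted.
With modified divisor 6530: modified quotas Alpha 3.811, Beta 3.211, Gamma 14.938, Delta 15.080, Epsilon 13.909.
Rounding down: Alpha 3, Beta 3, Gamma 14, Delta 15, Epsilon 13 (total 48).
Alpha receives 3.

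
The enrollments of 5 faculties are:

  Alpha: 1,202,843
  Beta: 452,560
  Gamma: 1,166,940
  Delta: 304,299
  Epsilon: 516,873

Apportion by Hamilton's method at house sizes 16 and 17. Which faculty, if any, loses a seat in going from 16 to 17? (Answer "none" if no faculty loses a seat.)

Delta

At 16 seats: Alpha 5, Beta 2, Gamma 5, Delta 2, Epsilon 2.
At 17 seats: Alpha 6, Beta 2, Gamma 6, Delta 1, Epsilon 2.
Delta drops from 2 to 1.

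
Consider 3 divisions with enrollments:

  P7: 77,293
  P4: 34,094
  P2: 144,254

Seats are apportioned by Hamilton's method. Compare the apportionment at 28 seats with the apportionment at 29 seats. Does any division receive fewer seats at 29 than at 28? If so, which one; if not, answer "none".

At 28 seats: P7 8, P4 4, P2 16.
At 29 seats: P7 9, P4 4, P2 16.
No division's allocation decreased.

none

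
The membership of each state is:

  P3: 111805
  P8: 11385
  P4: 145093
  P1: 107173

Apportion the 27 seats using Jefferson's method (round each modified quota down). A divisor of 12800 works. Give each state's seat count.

With modified divisor 12800: modified quotas P3 8.735, P8 0.889, P4 11.335, P1 8.373.
Rounding down: P3 8, P8 0, P4 11, P1 8 (total 27).

P3 8; P8 0; P4 11; P1 8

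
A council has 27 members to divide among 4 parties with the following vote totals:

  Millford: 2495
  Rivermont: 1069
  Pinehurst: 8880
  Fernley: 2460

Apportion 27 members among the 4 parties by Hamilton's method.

Millford=5; Rivermont=2; Pinehurst=16; Fernley=4

Total 14904; standard divisor 14904/27 = 552.
Standard quotas: Millford 4.5199, Rivermont 1.9366, Pinehurst 16.0870, Fernley 4.4565.
Lower quotas: Millford 4, Rivermont 1, Pinehurst 16, Fernley 4 (sum 25, leaving 2 seats).
Remainders in descending order: Rivermont 0.9366, Millford 0.5199, Fernley 0.4565, Pinehurst 0.0870.
Largest remainders: Rivermont, Millford receive the extra seats.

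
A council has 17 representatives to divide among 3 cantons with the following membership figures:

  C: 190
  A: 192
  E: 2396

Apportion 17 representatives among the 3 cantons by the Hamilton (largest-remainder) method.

Standard divisor: 2778 ÷ 17 ≈ 163.412.
Standard quotas: C 1.163, A 1.175, E 14.662.
Lower quotas: C 1, A 1, E 14 (sum 16, leaving 1 seat).
Remainders in descending order: E 0.662, A 0.175, C 0.163.
Largest remainder: E receives the extra seat.

C: 1, A: 1, E: 15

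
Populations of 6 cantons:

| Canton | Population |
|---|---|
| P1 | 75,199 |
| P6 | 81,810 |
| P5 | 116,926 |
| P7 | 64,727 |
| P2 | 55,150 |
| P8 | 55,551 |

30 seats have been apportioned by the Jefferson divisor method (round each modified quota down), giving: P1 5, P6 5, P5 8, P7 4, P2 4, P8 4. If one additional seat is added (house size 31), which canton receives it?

P6

Priority for the next seat is population ÷ (current seats + 1).
Priorities: P1 12533.167, P6 13635.000, P5 12991.778, P7 12945.400, P2 11030.000, P8 11110.200.
Highest priority: P6.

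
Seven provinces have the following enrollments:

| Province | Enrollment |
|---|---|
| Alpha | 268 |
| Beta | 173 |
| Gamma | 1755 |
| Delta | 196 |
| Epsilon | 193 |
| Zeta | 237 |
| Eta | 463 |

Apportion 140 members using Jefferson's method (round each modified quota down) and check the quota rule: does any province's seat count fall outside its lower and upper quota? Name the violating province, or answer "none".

Gamma

Standard quotas: Alpha 11.422, Beta 7.373, Gamma 74.795, Delta 8.353, Epsilon 8.225, Zeta 10.100, Eta 19.732.
Jefferson allocation: Alpha 11, Beta 7, Gamma 76, Delta 8, Epsilon 8, Zeta 10, Eta 20.
Gamma has quota 74.795 (lower 74, upper 75) but receives 76 — outside the quota interval.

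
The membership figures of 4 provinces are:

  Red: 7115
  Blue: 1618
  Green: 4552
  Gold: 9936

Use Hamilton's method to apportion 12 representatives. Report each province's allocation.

The standard divisor is 23221/12 ≈ 1935.083.
Standard quotas: Red 3.6768, Blue 0.8361, Green 2.3524, Gold 5.1347.
Lower quotas: Red 3, Blue 0, Green 2, Gold 5 (sum 10, leaving 2 seats).
Remainders in descending order: Blue 0.8361, Red 0.6768, Green 0.3524, Gold 0.1347.
Largest remainders: Blue, Red receive the extra seats.

Red=4, Blue=1, Green=2, Gold=5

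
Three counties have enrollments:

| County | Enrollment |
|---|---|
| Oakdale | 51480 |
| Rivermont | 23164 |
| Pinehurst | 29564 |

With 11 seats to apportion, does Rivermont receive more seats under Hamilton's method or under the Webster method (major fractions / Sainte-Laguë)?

Hamilton: Oakdale 5, Rivermont 3, Pinehurst 3.
Webster: Oakdale 6, Rivermont 2, Pinehurst 3.
Rivermont gets 3 under Hamilton and 2 under Webster.

Hamilton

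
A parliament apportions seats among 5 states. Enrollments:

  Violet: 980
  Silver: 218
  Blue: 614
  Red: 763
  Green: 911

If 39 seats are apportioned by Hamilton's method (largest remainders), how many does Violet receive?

11

Standard divisor: 3486 ÷ 39 ≈ 89.385.
Standard quotas: Violet 10.964, Silver 2.439, Blue 6.869, Red 8.536, Green 10.192.
Lower quotas: Violet 10, Silver 2, Blue 6, Red 8, Green 10 (sum 36, leaving 3 seats).
Remainders in descending order: Violet 0.964, Blue 0.869, Red 0.536, Silver 0.439, Green 0.192.
Largest remainders: Violet, Blue, Red receive the extra seats.
Violet receives 11.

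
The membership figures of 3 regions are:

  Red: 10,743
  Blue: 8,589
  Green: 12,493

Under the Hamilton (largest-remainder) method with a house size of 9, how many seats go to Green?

Standard divisor: 31825 ÷ 9 ≈ 3536.111.
Standard quotas: Red 3.0381, Blue 2.4289, Green 3.5330.
Lower quotas: Red 3, Blue 2, Green 3 (sum 8, leaving 1 seat).
Remainders in descending order: Green 0.5330, Blue 0.4289, Red 0.0381.
Largest remainder: Green receives the extra seat.
Green receives 4.

4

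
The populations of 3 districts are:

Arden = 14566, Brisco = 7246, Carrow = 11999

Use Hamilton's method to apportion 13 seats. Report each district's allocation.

Arden 5, Brisco 3, Carrow 5

Standard divisor: 33811 ÷ 13 ≈ 2600.846.
Standard quotas: Arden 5.6005, Brisco 2.7860, Carrow 4.6135.
Lower quotas: Arden 5, Brisco 2, Carrow 4 (sum 11, leaving 2 seats).
Remainders in descending order: Brisco 0.7860, Carrow 0.6135, Arden 0.6005.
Largest remainders: Brisco, Carrow receive the extra seats.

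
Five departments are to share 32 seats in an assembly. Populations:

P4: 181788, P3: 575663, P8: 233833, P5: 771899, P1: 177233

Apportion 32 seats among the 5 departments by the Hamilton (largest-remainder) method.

P4 3, P3 9, P8 4, P5 13, P1 3

Standard divisor: 1940416 ÷ 32 = 60638.
Standard quotas: P4 2.9979, P3 9.4934, P8 3.8562, P5 12.7296, P1 2.9228.
Lower quotas: P4 2, P3 9, P8 3, P5 12, P1 2 (sum 28, leaving 4 seats).
Remainders in descending order: P4 0.9979, P1 0.9228, P8 0.8562, P5 0.7296, P3 0.4934.
Largest remainders: P4, P1, P8, P5 receive the extra seats.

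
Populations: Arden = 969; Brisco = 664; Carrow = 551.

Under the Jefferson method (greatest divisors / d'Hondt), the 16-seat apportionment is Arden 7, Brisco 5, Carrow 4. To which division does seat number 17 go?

Priority for the next seat is population ÷ (current seats + 1).
Priorities: Arden 121.125, Brisco 110.667, Carrow 110.200.
Highest priority: Arden.

Arden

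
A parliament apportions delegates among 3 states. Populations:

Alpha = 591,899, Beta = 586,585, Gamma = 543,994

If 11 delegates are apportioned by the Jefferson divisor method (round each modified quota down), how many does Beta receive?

4

Standard divisor 1722478/11 ≈ 156588.909; standard quotas: Alpha 3.780, Beta 3.746, Gamma 3.474.
Rounding down gives 3, 3, 3 = 9 seats, so the divisor must be adjusted.
With modified divisor 141300: modified quotas Alpha 4.189, Beta 4.151, Gamma 3.850.
Rounding down: Alpha 4, Beta 4, Gamma 3 (total 11).
Beta receives 4.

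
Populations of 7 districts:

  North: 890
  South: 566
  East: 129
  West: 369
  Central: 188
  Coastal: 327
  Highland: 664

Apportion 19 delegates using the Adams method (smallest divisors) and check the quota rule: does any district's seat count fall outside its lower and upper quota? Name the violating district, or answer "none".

Standard quotas: North 5.397, South 3.432, East 0.782, West 2.238, Central 1.140, Coastal 1.983, Highland 4.027.
Adams allocation: North 5, South 4, East 1, West 2, Central 1, Coastal 2, Highland 4.
Every allocation lies between the lower and upper quota.

none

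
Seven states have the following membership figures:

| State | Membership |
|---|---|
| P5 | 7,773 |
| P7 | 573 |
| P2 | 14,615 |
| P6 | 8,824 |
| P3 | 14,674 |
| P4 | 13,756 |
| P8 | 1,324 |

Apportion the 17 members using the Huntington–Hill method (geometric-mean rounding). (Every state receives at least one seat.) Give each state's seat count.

P5=2; P7=1; P2=4; P6=2; P3=4; P4=3; P8=1

With divisor 4095: modified quotas P5 1.898, P7 0.140, P2 3.569, P6 2.155, P3 3.583, P4 3.359, P8 0.323.
Geometric-mean thresholds: P5 √(1·2)=1.414, P7 (min 1), P2 √(3·4)=3.464, P6 √(2·3)=2.449, P3 √(3·4)=3.464, P4 √(3·4)=3.464, P8 (min 1).
Each quota rounded against its threshold gives P5 2, P7 1, P2 4, P6 2, P3 4, P4 3, P8 1 (total 17).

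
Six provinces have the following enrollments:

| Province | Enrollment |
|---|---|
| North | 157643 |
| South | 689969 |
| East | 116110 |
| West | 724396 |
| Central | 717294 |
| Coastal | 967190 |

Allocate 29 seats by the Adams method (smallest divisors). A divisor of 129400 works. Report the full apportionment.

North 2, South 6, East 1, West 6, Central 6, Coastal 8

With modified divisor 129400: modified quotas North 1.218, South 5.332, East 0.897, West 5.598, Central 5.543, Coastal 7.474.
Rounding up: North 2, South 6, East 1, West 6, Central 6, Coastal 8 (total 29).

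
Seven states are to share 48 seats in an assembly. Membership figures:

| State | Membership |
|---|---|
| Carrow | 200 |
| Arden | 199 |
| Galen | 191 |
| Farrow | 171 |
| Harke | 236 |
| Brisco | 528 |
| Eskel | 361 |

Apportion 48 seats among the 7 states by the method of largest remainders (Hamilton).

Carrow=5, Arden=5, Galen=5, Farrow=4, Harke=6, Brisco=14, Eskel=9

The standard divisor is 1886/48 ≈ 39.292.
Standard quotas: Carrow 5.090, Arden 5.065, Galen 4.861, Farrow 4.352, Harke 6.006, Brisco 13.438, Eskel 9.188.
Lower quotas: Carrow 5, Arden 5, Galen 4, Farrow 4, Harke 6, Brisco 13, Eskel 9 (sum 46, leaving 2 seats).
Remainders in descending order: Galen 0.861, Brisco 0.438, Farrow 0.352, Eskel 0.188, Carrow 0.090, Arden 0.065, Harke 0.006.
Largest remainders: Galen, Brisco receive the extra seats.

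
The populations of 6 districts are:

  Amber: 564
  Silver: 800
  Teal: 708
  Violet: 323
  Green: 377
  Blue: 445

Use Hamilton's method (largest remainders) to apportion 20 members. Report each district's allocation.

Amber 4; Silver 5; Teal 4; Violet 2; Green 2; Blue 3

Standard divisor: 3217 ÷ 20 ≈ 160.85.
Standard quotas: Amber 3.506, Silver 4.974, Teal 4.402, Violet 2.008, Green 2.344, Blue 2.767.
Lower quotas: Amber 3, Silver 4, Teal 4, Violet 2, Green 2, Blue 2 (sum 17, leaving 3 seats).
Remainders in descending order: Silver 0.974, Blue 0.767, Amber 0.506, Teal 0.402, Green 0.344, Violet 0.008.
Largest remainders: Silver, Blue, Amber receive the extra seats.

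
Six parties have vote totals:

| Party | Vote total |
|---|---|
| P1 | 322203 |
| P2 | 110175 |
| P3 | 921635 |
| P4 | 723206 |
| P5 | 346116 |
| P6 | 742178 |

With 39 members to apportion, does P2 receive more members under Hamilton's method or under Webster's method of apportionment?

Hamilton: P1 4, P2 2, P3 11, P4 9, P5 4, P6 9.
Webster: P1 4, P2 1, P3 12, P4 9, P5 4, P6 9.
P2 gets 2 under Hamilton and 1 under Webster.

Hamilton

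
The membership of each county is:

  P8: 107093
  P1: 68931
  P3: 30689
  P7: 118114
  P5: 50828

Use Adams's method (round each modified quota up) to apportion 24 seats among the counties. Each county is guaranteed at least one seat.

Standard divisor 375655/24 ≈ 15652.292; standard quotas: P8 6.842, P1 4.404, P3 1.961, P7 7.546, P5 3.247.
Rounding up gives 7, 5, 2, 8, 4 = 26 seats, so the divisor must be adjusted.
With modified divisor 17100: modified quotas P8 6.263, P1 4.031, P3 1.795, P7 6.907, P5 2.972.
Rounding up: P8 7, P1 5, P3 2, P7 7, P5 3 (total 24).

P8 7; P1 5; P3 2; P7 7; P5 3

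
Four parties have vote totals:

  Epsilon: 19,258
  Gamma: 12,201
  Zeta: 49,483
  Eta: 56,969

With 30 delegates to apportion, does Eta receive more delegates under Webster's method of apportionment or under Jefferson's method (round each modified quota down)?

Jefferson

Webster: Epsilon 4, Gamma 3, Zeta 11, Eta 12.
Jefferson: Epsilon 4, Gamma 2, Zeta 11, Eta 13.
Eta gets 12 under Webster and 13 under Jefferson.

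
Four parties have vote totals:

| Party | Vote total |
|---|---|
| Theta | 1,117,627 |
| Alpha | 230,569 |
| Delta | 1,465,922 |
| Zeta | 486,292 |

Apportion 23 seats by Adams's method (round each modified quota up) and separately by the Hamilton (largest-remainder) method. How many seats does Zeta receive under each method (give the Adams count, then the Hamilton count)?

4 and 3

Adams: Theta 7, Alpha 2, Delta 10, Zeta 4.
Hamilton: Theta 8, Alpha 2, Delta 10, Zeta 3.
Zeta gets 4 under Adams and 3 under Hamilton.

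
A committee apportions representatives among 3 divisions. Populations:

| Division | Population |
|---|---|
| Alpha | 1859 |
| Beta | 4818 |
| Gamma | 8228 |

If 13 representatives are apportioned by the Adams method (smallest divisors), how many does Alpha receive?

2

Standard divisor 14905/13 ≈ 1146.538; standard quotas: Alpha 1.621, Beta 4.202, Gamma 7.176.
Rounding up gives 2, 5, 8 = 15 seats, so the divisor must be adjusted.
With modified divisor 1300: modified quotas Alpha 1.430, Beta 3.706, Gamma 6.329.
Rounding up: Alpha 2, Beta 4, Gamma 7 (total 13).
Alpha receives 2.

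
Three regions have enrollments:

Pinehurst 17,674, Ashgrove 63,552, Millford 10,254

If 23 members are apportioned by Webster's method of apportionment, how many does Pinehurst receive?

4

Standard divisor 91480/23 ≈ 3977.391; standard quotas: Pinehurst 4.444, Ashgrove 15.978, Millford 2.578.
Rounding to the nearest integer gives Pinehurst 4, Ashgrove 16, Millford 3 — total 23, matching the house size, so no adjustment is needed.
Pinehurst receives 4.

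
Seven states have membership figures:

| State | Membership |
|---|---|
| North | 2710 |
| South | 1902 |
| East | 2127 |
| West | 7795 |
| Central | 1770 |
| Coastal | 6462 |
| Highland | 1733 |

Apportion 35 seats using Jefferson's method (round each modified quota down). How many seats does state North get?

4

Standard divisor 24499/35 ≈ 699.971; standard quotas: North 3.872, South 2.717, East 3.039, West 11.136, Central 2.529, Coastal 9.232, Highland 2.476.
Rounding down gives 3, 2, 3, 11, 2, 9, 2 = 32 seats, so the divisor must be adjusted.
With modified divisor 640: modified quotas North 4.234, South 2.972, East 3.323, West 12.180, Central 2.766, Coastal 10.097, Highland 2.708.
Rounding down: North 4, South 2, East 3, West 12, Central 2, Coastal 10, Highland 2 (total 35).
North receives 4.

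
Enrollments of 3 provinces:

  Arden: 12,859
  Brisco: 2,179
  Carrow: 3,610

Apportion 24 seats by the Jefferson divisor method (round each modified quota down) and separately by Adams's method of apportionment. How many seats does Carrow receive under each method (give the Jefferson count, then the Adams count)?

Jefferson: Arden 17, Brisco 3, Carrow 4.
Adams: Arden 16, Brisco 3, Carrow 5.
Carrow gets 4 under Jefferson and 5 under Adams.

4 and 5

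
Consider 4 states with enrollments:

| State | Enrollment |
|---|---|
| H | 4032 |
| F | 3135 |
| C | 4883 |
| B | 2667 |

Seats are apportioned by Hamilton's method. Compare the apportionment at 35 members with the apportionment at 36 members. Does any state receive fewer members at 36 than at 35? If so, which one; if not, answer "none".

At 35 seats: H 10, F 7, C 12, B 6.
At 36 seats: H 10, F 8, C 12, B 6.
No state's allocation decreased.

none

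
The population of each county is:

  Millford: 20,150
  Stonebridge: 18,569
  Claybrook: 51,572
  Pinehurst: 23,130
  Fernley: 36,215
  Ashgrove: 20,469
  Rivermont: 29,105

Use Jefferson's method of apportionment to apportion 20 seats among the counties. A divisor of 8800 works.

Millford 2, Stonebridge 2, Claybrook 5, Pinehurst 2, Fernley 4, Ashgrove 2, Rivermont 3

With modified divisor 8800: modified quotas Millford 2.290, Stonebridge 2.110, Claybrook 5.860, Pinehurst 2.628, Fernley 4.115, Ashgrove 2.326, Rivermont 3.307.
Rounding down: Millford 2, Stonebridge 2, Claybrook 5, Pinehurst 2, Fernley 4, Ashgrove 2, Rivermont 3 (total 20).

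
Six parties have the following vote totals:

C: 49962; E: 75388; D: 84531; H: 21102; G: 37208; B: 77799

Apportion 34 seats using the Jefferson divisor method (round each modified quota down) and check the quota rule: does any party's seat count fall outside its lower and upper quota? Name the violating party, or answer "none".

none

Standard quotas: C 4.910, E 7.408, D 8.307, H 2.074, G 3.656, B 7.645.
Jefferson allocation: C 5, E 8, D 8, H 2, G 3, B 8.
Every allocation lies between the lower and upper quota.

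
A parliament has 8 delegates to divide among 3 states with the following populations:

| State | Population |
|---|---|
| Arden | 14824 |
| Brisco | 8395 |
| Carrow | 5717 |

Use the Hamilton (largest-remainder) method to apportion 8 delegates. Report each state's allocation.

Arden: 4, Brisco: 2, Carrow: 2

Standard divisor: 28936 ÷ 8 = 3617.
Standard quotas: Arden 4.0984, Brisco 2.3210, Carrow 1.5806.
Lower quotas: Arden 4, Brisco 2, Carrow 1 (sum 7, leaving 1 seat).
Remainders in descending order: Carrow 0.5806, Brisco 0.3210, Arden 0.0984.
Largest remainder: Carrow receives the extra seat.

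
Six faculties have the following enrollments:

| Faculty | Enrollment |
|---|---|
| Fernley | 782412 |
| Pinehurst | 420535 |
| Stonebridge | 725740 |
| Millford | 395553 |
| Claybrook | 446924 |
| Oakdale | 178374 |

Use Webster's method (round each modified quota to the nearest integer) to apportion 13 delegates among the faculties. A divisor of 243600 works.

With modified divisor 243600: modified quotas Fernley 3.212, Pinehurst 1.726, Stonebridge 2.979, Millford 1.624, Claybrook 1.835, Oakdale 0.732.
Rounding to the nearest integer: Fernley 3, Pinehurst 2, Stonebridge 3, Millford 2, Claybrook 2, Oakdale 1 (total 13).

Fernley=3; Pinehurst=2; Stonebridge=3; Millford=2; Claybrook=2; Oakdale=1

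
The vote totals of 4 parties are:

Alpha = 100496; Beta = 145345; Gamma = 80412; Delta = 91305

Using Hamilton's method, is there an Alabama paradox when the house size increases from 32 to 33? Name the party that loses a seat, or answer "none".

none

At 32 seats: Alpha 8, Beta 11, Gamma 6, Delta 7.
At 33 seats: Alpha 8, Beta 12, Gamma 6, Delta 7.
No party's allocation decreased.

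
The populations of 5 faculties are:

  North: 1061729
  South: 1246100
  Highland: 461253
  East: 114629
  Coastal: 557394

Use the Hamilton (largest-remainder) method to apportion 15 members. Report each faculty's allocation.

North 5, South 5, Highland 2, East 1, Coastal 2

Total 3441105; standard divisor 3441105/15 = 229407.
Standard quotas: North 4.6281, South 5.4318, Highland 2.0106, East 0.4997, Coastal 2.4297.
Lower quotas: North 4, South 5, Highland 2, East 0, Coastal 2 (sum 13, leaving 2 seats).
Remainders in descending order: North 0.6281, East 0.4997, South 0.4318, Coastal 0.4297, Highland 0.0106.
The surplus seats go to North, East.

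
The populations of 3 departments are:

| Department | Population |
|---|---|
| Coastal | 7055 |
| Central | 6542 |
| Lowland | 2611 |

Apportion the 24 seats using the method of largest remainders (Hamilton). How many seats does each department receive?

Coastal 10; Central 10; Lowland 4

Total 16208; standard divisor 16208/24 ≈ 675.333.
Standard quotas: Coastal 10.4467, Central 9.6871, Lowland 3.8662.
Lower quotas: Coastal 10, Central 9, Lowland 3 (sum 22, leaving 2 seats).
Remainders in descending order: Lowland 0.8662, Central 0.6871, Coastal 0.4467.
Largest remainders: Lowland, Central receive the extra seats.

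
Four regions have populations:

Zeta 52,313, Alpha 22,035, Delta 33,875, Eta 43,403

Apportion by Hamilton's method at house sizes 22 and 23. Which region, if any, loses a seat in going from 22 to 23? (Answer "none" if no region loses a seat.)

At 22 seats: Zeta 8, Alpha 3, Delta 5, Eta 6.
At 23 seats: Zeta 8, Alpha 3, Delta 5, Eta 7.
No region's allocation decreased.

none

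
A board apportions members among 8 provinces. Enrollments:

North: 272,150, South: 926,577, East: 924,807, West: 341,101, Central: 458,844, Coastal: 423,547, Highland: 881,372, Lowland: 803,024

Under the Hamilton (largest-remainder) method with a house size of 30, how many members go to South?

5

Standard divisor: 5031422 ÷ 30 ≈ 167714.067.
Standard quotas: North 1.6227, South 5.5247, East 5.5142, West 2.0338, Central 2.7359, Coastal 2.5254, Highland 5.2552, Lowland 4.7881.
Lower quotas: North 1, South 5, East 5, West 2, Central 2, Coastal 2, Highland 5, Lowland 4 (sum 26, leaving 4 seats).
Remainders in descending order: Lowland 0.7881, Central 0.7359, North 0.6227, Coastal 0.5254, South 0.5247, East 0.5142, Highland 0.2552, West 0.0338.
The surplus seats go to Lowland, Central, North, Coastal.
South receives 5.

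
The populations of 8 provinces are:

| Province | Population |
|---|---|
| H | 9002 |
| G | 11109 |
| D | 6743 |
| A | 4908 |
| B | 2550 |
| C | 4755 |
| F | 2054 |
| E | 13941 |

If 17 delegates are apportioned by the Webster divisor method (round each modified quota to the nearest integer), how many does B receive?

1

Standard divisor 55062/17 ≈ 3238.941; standard quotas: H 2.779, G 3.430, D 2.082, A 1.515, B 0.787, C 1.468, F 0.634, E 4.304.
Rounding to the nearest integer gives H 3, G 3, D 2, A 2, B 1, C 1, F 1, E 4 — total 17, matching the house size, so no adjustment is needed.
B receives 1.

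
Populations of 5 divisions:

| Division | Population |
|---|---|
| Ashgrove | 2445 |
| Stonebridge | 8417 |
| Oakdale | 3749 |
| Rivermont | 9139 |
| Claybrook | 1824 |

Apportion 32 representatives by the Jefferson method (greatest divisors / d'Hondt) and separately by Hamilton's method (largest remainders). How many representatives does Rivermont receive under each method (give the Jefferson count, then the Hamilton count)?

Jefferson: Ashgrove 3, Stonebridge 11, Oakdale 4, Rivermont 12, Claybrook 2.
Hamilton: Ashgrove 3, Stonebridge 11, Oakdale 5, Rivermont 11, Claybrook 2.
Rivermont gets 12 under Jefferson and 11 under Hamilton.

12 and 11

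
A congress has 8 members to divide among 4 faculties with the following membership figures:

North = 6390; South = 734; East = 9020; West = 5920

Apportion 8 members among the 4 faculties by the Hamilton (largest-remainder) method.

The standard divisor is 22064/8 = 2758.
Standard quotas: North 2.3169, South 0.2661, East 3.2705, West 2.1465.
Lower quotas: North 2, South 0, East 3, West 2 (sum 7, leaving 1 seat).
Remainders in descending order: North 0.3169, East 0.2705, South 0.2661, West 0.1465.
The surplus seat goes to North.

North 3; South 0; East 3; West 2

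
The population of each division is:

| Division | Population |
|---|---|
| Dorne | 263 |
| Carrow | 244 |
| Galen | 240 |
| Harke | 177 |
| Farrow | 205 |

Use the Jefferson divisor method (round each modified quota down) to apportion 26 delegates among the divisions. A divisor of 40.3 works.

Dorne=6, Carrow=6, Galen=5, Harke=4, Farrow=5

With modified divisor 40.3: modified quotas Dorne 6.526, Carrow 6.055, Galen 5.955, Harke 4.392, Farrow 5.087.
Rounding down: Dorne 6, Carrow 6, Galen 5, Harke 4, Farrow 5 (total 26).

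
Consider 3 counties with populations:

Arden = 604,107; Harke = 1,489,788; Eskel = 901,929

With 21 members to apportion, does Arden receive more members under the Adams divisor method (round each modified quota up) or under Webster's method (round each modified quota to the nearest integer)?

Adams: Arden 5, Harke 10, Eskel 6.
Webster: Arden 4, Harke 11, Eskel 6.
Arden gets 5 under Adams and 4 under Webster.

Adams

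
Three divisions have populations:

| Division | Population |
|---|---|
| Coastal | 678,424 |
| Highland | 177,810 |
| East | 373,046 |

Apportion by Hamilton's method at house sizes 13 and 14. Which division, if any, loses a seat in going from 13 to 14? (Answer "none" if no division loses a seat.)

At 13 seats: Coastal 7, Highland 2, East 4.
At 14 seats: Coastal 8, Highland 2, East 4.
No division's allocation decreased.

none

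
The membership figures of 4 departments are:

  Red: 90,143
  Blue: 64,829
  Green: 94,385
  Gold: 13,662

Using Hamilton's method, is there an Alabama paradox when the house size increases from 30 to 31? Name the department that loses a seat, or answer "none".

Gold

At 30 seats: Red 10, Blue 7, Green 11, Gold 2.
At 31 seats: Red 11, Blue 8, Green 11, Gold 1.
Gold drops from 2 to 1.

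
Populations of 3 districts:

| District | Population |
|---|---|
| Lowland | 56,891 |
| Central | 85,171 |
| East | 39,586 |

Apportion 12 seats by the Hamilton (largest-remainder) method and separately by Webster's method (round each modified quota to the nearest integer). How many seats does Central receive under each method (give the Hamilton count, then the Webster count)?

6 and 5

Hamilton: Lowland 4, Central 6, East 2.
Webster: Lowland 4, Central 5, East 3.
Central gets 6 under Hamilton and 5 under Webster.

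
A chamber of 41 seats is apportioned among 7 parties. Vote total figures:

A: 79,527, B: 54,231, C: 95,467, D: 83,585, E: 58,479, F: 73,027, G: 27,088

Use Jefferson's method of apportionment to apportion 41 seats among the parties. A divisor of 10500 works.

A: 7; B: 5; C: 9; D: 7; E: 5; F: 6; G: 2

With modified divisor 10500: modified quotas A 7.574, B 5.165, C 9.092, D 7.960, E 5.569, F 6.955, G 2.580.
Rounding down: A 7, B 5, C 9, D 7, E 5, F 6, G 2 (total 41).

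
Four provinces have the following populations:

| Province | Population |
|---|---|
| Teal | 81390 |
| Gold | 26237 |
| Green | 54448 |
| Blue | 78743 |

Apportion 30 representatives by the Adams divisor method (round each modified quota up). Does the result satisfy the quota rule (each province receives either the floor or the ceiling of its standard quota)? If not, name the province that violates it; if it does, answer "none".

none

Standard quotas: Teal 10.139, Gold 3.268, Green 6.783, Blue 9.809.
Adams allocation: Teal 10, Gold 3, Green 7, Blue 10.
Every allocation lies between the lower and upper quota.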